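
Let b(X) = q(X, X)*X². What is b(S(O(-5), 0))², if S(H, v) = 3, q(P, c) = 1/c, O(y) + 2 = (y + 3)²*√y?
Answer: 9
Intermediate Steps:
O(y) = -2 + √y*(3 + y)² (O(y) = -2 + (y + 3)²*√y = -2 + (3 + y)²*√y = -2 + √y*(3 + y)²)
b(X) = X (b(X) = X²/X = X)
b(S(O(-5), 0))² = 3² = 9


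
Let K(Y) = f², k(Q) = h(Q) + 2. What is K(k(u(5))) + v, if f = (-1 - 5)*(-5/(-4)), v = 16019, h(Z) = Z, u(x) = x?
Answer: 64301/4 ≈ 16075.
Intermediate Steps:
k(Q) = 2 + Q (k(Q) = Q + 2 = 2 + Q)
f = -15/2 (f = -(-30)*(-1)/4 = -6*5/4 = -15/2 ≈ -7.5000)
K(Y) = 225/4 (K(Y) = (-15/2)² = 225/4)
K(k(u(5))) + v = 225/4 + 16019 = 64301/4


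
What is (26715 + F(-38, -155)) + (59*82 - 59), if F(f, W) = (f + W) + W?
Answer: 31146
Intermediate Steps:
F(f, W) = f + 2*W (F(f, W) = (W + f) + W = f + 2*W)
(26715 + F(-38, -155)) + (59*82 - 59) = (26715 + (-38 + 2*(-155))) + (59*82 - 59) = (26715 + (-38 - 310)) + (4838 - 59) = (26715 - 348) + 4779 = 26367 + 4779 = 31146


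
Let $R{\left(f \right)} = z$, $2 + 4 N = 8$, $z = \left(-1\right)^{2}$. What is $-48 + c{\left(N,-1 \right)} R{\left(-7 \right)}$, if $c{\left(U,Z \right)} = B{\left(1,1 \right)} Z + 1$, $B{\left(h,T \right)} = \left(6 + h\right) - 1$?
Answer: $-53$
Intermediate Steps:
$z = 1$
$N = \frac{3}{2}$ ($N = - \frac{1}{2} + \frac{1}{4} \cdot 8 = - \frac{1}{2} + 2 = \frac{3}{2} \approx 1.5$)
$B{\left(h,T \right)} = 5 + h$
$R{\left(f \right)} = 1$
$c{\left(U,Z \right)} = 1 + 6 Z$ ($c{\left(U,Z \right)} = \left(5 + 1\right) Z + 1 = 6 Z + 1 = 1 + 6 Z$)
$-48 + c{\left(N,-1 \right)} R{\left(-7 \right)} = -48 + \left(1 + 6 \left(-1\right)\right) 1 = -48 + \left(1 - 6\right) 1 = -48 - 5 = -53$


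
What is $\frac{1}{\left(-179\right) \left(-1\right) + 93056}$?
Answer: $\frac{1}{93235} \approx 1.0726 \cdot 10^{-5}$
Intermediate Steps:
$\frac{1}{\left(-179\right) \left(-1\right) + 93056} = \frac{1}{179 + 93056} = \frac{1}{93235}$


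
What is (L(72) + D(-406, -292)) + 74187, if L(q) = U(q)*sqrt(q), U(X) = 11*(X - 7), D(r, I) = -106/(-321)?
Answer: 23814133/321 + 4290*sqrt(2) ≈ 80254.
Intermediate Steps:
D(r, I) = 106/321 (D(r, I) = -106*(-1/321) = 106/321)
U(X) = -77 + 11*X (U(X) = 11*(-7 + X) = -77 + 11*X)
L(q) = sqrt(q)*(-77 + 11*q) (L(q) = (-77 + 11*q)*sqrt(q) = sqrt(q)*(-77 + 11*q))
(L(72) + D(-406, -292)) + 74187 = (11*sqrt(72)*(-7 + 72) + 106/321) + 74187 = (11*(6*sqrt(2))*65 + 106/321) + 74187 = (4290*sqrt(2) + 106/321) + 74187 = (106/321 + 4290*sqrt(2)) + 74187 = 23814133/321 + 4290*sqrt(2)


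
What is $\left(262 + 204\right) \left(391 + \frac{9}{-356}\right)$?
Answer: $\frac{32430571}{178} \approx 1.8219 \cdot 10^{5}$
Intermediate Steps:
$\left(262 + 204\right) \left(391 + \frac{9}{-356}\right) = 466 \left(391 + 9 \left(- \frac{1}{356}\right)\right) = 466 \left(391 - \frac{9}{356}\right) = 466 \cdot \frac{139187}{356} = \frac{32430571}{178}$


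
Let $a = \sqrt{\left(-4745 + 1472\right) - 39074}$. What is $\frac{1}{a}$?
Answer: $- \frac{i \sqrt{42347}}{42347} \approx - 0.0048595 i$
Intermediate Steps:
$a = i \sqrt{42347}$ ($a = \sqrt{-3273 - 39074} = \sqrt{-42347} = i \sqrt{42347} \approx 205.78 i$)
$\frac{1}{a} = \frac{1}{i \sqrt{42347}} = - \frac{i \sqrt{42347}}{42347}$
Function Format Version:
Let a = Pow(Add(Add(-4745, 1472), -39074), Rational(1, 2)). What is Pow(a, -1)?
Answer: Mul(Rational(-1, 42347), I, Pow(42347, Rational(1, 2))) ≈ Mul(-0.0048595, I)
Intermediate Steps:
a = Mul(I, Pow(42347, Rational(1, 2))) (a = Pow(Add(-3273, -39074), Rational(1, 2)) = Pow(-42347, Rational(1, 2)) = Mul(I, Pow(42347, Rational(1, 2))) ≈ Mul(205.78, I))
Pow(a, -1) = Pow(Mul(I, Pow(42347, Rational(1, 2))), -1) = Mul(Rational(-1, 42347), I, Pow(42347, Rational(1, 2)))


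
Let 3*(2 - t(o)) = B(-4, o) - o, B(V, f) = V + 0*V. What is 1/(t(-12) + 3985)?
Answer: 3/11953 ≈ 0.00025098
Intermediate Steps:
B(V, f) = V (B(V, f) = V + 0 = V)
t(o) = 10/3 + o/3 (t(o) = 2 - (-4 - o)/3 = 2 + (4/3 + o/3) = 10/3 + o/3)
1/(t(-12) + 3985) = 1/((10/3 + (1/3)*(-12)) + 3985) = 1/((10/3 - 4) + 3985) = 1/(-2/3 + 3985) = 1/(11953/3) = 3/11953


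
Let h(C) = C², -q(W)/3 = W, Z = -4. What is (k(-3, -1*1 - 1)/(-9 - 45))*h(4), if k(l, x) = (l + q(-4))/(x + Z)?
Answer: 4/9 ≈ 0.44444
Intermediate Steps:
q(W) = -3*W
k(l, x) = (12 + l)/(-4 + x) (k(l, x) = (l - 3*(-4))/(x - 4) = (l + 12)/(-4 + x) = (12 + l)/(-4 + x))
(k(-3, -1*1 - 1)/(-9 - 45))*h(4) = (((12 - 3)/(-4 + (-1*1 - 1)))/(-9 - 45))*4² = ((9/(-4 + (-1 - 1)))/(-54))*16 = -9/(54*(-4 - 2))*16 = -9/(54*(-6))*16 = -(-1)*9/324*16 = -1/54*(-3/2)*16 = (1/36)*16 = 4/9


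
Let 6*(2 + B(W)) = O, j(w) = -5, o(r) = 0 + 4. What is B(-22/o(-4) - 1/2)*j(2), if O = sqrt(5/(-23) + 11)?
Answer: 10 - 5*sqrt(1426)/69 ≈ 7.2636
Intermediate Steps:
o(r) = 4
O = 2*sqrt(1426)/23 (O = sqrt(5*(-1/23) + 11) = sqrt(-5/23 + 11) = sqrt(248/23) = 2*sqrt(1426)/23 ≈ 3.2837)
B(W) = -2 + sqrt(1426)/69 (B(W) = -2 + (2*sqrt(1426)/23)/6 = -2 + sqrt(1426)/69)
B(-22/o(-4) - 1/2)*j(2) = (-2 + sqrt(1426)/69)*(-5) = 10 - 5*sqrt(1426)/69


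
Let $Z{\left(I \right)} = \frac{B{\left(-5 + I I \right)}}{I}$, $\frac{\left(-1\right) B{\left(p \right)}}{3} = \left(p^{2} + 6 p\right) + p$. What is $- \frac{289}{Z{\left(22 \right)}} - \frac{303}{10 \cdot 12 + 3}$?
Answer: $- \frac{35137952}{14316831} \approx -2.4543$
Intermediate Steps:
$B{\left(p \right)} = - 21 p - 3 p^{2}$ ($B{\left(p \right)} = - 3 \left(\left(p^{2} + 6 p\right) + p\right) = - 3 \left(p^{2} + 7 p\right) = - 21 p - 3 p^{2}$)
$Z{\left(I \right)} = - \frac{3 \left(-5 + I^{2}\right) \left(2 + I^{2}\right)}{I}$ ($Z{\left(I \right)} = \frac{\left(-3\right) \left(-5 + I I\right) \left(7 + \left(-5 + I I\right)\right)}{I} = \frac{\left(-3\right) \left(-5 + I^{2}\right) \left(7 + \left(-5 + I^{2}\right)\right)}{I} = \frac{\left(-3\right) \left(-5 + I^{2}\right) \left(2 + I^{2}\right)}{I} = - \frac{3 \left(-5 + I^{2}\right) \left(2 + I^{2}\right)}{I}$)
$- \frac{289}{Z{\left(22 \right)}} - \frac{303}{10 \cdot 12 + 3} = - \frac{289}{- 3 \cdot 22^{3} + 9 \cdot 22 + \frac{30}{22}} - \frac{303}{10 \cdot 12 + 3} = - \frac{289}{\left(-3\right) 10648 + 198 + 30 \cdot \frac{1}{22}} - \frac{303}{120 + 3} = - \frac{289}{-31944 + 198 + \frac{15}{11}} - \frac{303}{123} = - \frac{289}{- \frac{349191}{11}} - \frac{101}{41} = \left(-289\right) \left(- \frac{11}{349191}\right) - \frac{101}{41} = \frac{3179}{349191} - \frac{101}{41} = - \frac{35137952}{14316831}$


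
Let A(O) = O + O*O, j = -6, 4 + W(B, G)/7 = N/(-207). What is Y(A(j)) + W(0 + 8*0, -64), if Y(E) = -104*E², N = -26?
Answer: -19380814/207 ≈ -93627.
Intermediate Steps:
W(B, G) = -5614/207 (W(B, G) = -28 + 7*(-26/(-207)) = -28 + 7*(-26*(-1/207)) = -28 + 7*(26/207) = -28 + 182/207 = -5614/207)
A(O) = O + O²
Y(A(j)) + W(0 + 8*0, -64) = -104*36*(1 - 6)² - 5614/207 = -104*(-6*(-5))² - 5614/207 = -104*30² - 5614/207 = -104*900 - 5614/207 = -93600 - 5614/207 = -19380814/207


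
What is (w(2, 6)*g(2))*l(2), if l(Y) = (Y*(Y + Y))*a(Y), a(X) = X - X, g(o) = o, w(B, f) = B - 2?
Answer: 0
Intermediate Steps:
w(B, f) = -2 + B
a(X) = 0
l(Y) = 0 (l(Y) = (Y*(Y + Y))*0 = (Y*(2*Y))*0 = (2*Y²)*0 = 0)
(w(2, 6)*g(2))*l(2) = ((-2 + 2)*2)*0 = (0*2)*0 = 0*0 = 0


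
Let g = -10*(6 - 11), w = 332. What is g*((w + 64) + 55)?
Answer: 22550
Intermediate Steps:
g = 50 (g = -10*(-5) = 50)
g*((w + 64) + 55) = 50*((332 + 64) + 55) = 50*(396 + 55) = 50*451 = 22550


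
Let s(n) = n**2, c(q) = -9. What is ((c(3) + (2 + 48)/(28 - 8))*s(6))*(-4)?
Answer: 936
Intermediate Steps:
((c(3) + (2 + 48)/(28 - 8))*s(6))*(-4) = ((-9 + (2 + 48)/(28 - 8))*6**2)*(-4) = ((-9 + 50/20)*36)*(-4) = ((-9 + 50*(1/20))*36)*(-4) = ((-9 + 5/2)*36)*(-4) = -13/2*36*(-4) = -234*(-4) = 936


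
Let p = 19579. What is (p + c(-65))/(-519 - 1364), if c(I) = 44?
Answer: -19623/1883 ≈ -10.421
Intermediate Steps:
(p + c(-65))/(-519 - 1364) = (19579 + 44)/(-519 - 1364) = 19623/(-1883) = 19623*(-1/1883) = -19623/1883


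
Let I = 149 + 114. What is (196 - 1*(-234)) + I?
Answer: 693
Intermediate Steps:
I = 263
(196 - 1*(-234)) + I = (196 - 1*(-234)) + 263 = (196 + 234) + 263 = 430 + 263 = 693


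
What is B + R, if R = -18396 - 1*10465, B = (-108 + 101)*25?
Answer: -29036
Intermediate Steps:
B = -175 (B = -7*25 = -175)
R = -28861 (R = -18396 - 10465 = -28861)
B + R = -175 - 28861 = -29036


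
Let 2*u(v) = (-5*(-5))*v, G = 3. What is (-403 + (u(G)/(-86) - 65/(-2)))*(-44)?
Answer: 701811/43 ≈ 16321.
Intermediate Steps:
u(v) = 25*v/2 (u(v) = ((-5*(-5))*v)/2 = (25*v)/2 = 25*v/2)
(-403 + (u(G)/(-86) - 65/(-2)))*(-44) = (-403 + (((25/2)*3)/(-86) - 65/(-2)))*(-44) = (-403 + ((75/2)*(-1/86) - 65*(-1/2)))*(-44) = (-403 + (-75/172 + 65/2))*(-44) = (-403 + 5515/172)*(-44) = -63801/172*(-44) = 701811/43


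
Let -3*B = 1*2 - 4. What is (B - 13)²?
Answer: 1369/9 ≈ 152.11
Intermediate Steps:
B = ⅔ (B = -(1*2 - 4)/3 = -(2 - 4)/3 = -⅓*(-2) = ⅔ ≈ 0.66667)
(B - 13)² = (⅔ - 13)² = (-37/3)² = 1369/9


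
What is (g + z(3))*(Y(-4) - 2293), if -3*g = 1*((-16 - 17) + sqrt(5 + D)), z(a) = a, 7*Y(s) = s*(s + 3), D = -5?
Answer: -32094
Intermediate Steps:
Y(s) = s*(3 + s)/7 (Y(s) = (s*(s + 3))/7 = (s*(3 + s))/7 = s*(3 + s)/7)
g = 11 (g = -((-16 - 17) + sqrt(5 - 5))/3 = -(-33 + sqrt(0))/3 = -(-33 + 0)/3 = -(-33)/3 = -1/3*(-33) = 11)
(g + z(3))*(Y(-4) - 2293) = (11 + 3)*((1/7)*(-4)*(3 - 4) - 2293) = 14*((1/7)*(-4)*(-1) - 2293) = 14*(4/7 - 2293) = 14*(-16047/7) = -32094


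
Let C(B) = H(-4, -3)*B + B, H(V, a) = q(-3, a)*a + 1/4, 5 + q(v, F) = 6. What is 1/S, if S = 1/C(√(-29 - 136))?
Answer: -7*I*√165/4 ≈ -22.479*I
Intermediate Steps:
q(v, F) = 1 (q(v, F) = -5 + 6 = 1)
H(V, a) = ¼ + a (H(V, a) = 1*a + 1/4 = a + ¼ = ¼ + a)
C(B) = -7*B/4 (C(B) = (¼ - 3)*B + B = -11*B/4 + B = -7*B/4)
S = 4*I*√165/1155 (S = 1/(-7*√(-29 - 136)/4) = 1/(-7*I*√165/4) = 4*I*√165/1155 ≈ 0.044486*I)
1/S = 1/(4*I*√165/1155) = -7*I*√165/4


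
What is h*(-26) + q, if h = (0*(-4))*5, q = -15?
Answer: -15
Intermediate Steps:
h = 0 (h = 0*5 = 0)
h*(-26) + q = 0*(-26) - 15 = 0 - 15 = -15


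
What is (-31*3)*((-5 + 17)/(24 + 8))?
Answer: -279/8 ≈ -34.875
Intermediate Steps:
(-31*3)*((-5 + 17)/(24 + 8)) = -1116/32 = -93*3/8 = -279/8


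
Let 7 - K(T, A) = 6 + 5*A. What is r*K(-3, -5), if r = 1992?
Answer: 51792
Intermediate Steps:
K(T, A) = 1 - 5*A (K(T, A) = 7 - (6 + 5*A) = 7 + (-6 - 5*A) = 1 - 5*A)
r*K(-3, -5) = 1992*(1 - 5*(-5)) = 1992*(1 + 25) = 1992*26 = 51792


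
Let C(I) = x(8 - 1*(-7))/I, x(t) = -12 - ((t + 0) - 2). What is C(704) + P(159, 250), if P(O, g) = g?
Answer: 175975/704 ≈ 249.96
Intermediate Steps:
x(t) = -10 - t (x(t) = -12 - (t - 2) = -12 - (-2 + t) = -12 + (2 - t) = -10 - t)
C(I) = -25/I (C(I) = (-10 - (8 - 1*(-7)))/I = (-10 - (8 + 7))/I = (-10 - 1*15)/I = (-10 - 15)/I = -25/I)
C(704) + P(159, 250) = -25/704 + 250 = 175975/704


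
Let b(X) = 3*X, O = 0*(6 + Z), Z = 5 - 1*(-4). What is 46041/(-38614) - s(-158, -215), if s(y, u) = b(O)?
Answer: -46041/38614 ≈ -1.1923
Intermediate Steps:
Z = 9 (Z = 5 + 4 = 9)
O = 0 (O = 0*(6 + 9) = 0*15 = 0)
s(y, u) = 0 (s(y, u) = 3*0 = 0)
46041/(-38614) - s(-158, -215) = 46041/(-38614) - 1*0 = 46041*(-1/38614) + 0 = -46041/38614 + 0 = -46041/38614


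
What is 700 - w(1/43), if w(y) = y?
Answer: 30099/43 ≈ 699.98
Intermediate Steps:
700 - w(1/43) = 700 - 1/43 = 30099/43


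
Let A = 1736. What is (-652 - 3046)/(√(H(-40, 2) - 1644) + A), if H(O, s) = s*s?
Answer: -802466/376917 + 1849*I*√410/753834 ≈ -2.129 + 0.049665*I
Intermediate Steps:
H(O, s) = s²
(-652 - 3046)/(√(H(-40, 2) - 1644) + A) = (-652 - 3046)/(√(2² - 1644) + 1736) = -3698/(√(4 - 1644) + 1736) = -3698/(√(-1640) + 1736) = -3698/(2*I*√410 + 1736) = -3698/(1736 + 2*I*√410)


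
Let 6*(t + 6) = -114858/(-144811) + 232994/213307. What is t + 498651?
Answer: 46208264487648265/92667599931 ≈ 4.9865e+5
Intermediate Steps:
t = -526885544816/92667599931 (t = -6 + (-114858/(-144811) + 232994/213307)/6 = -6 + (-114858*(-1/144811) + 232994*(1/213307))/6 = -6 + (114858/144811 + 232994/213307)/6 = -6 + (⅙)*(58240109540/30889199977) = -6 + 29120054770/92667599931 = -526885544816/92667599931 ≈ -5.6858)
t + 498651 = -526885544816/92667599931 + 498651 = 46208264487648265/92667599931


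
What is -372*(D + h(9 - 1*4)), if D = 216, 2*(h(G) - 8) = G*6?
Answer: -88908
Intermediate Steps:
h(G) = 8 + 3*G (h(G) = 8 + (G*6)/2 = 8 + (6*G)/2 = 8 + 3*G)
-372*(D + h(9 - 1*4)) = -372*(216 + (8 + 3*(9 - 1*4))) = -372*(216 + (8 + 3*(9 - 4))) = -372*(216 + (8 + 3*5)) = -372*(216 + (8 + 15)) = -372*(216 + 23) = -372*239 = -88908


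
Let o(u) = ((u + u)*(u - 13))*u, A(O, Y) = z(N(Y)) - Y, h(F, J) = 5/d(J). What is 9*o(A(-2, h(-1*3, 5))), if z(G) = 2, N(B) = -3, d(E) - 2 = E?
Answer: -119556/343 ≈ -348.56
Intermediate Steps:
d(E) = 2 + E
h(F, J) = 5/(2 + J)
A(O, Y) = 2 - Y
o(u) = 2*u²*(-13 + u) (o(u) = ((2*u)*(-13 + u))*u = (2*u*(-13 + u))*u = 2*u²*(-13 + u))
9*o(A(-2, h(-1*3, 5))) = 9*(2*(2 - 5/(2 + 5))²*(-13 + (2 - 5/(2 + 5)))) = 9*(2*(2 - 5/7)²*(-13 + (2 - 5/7))) = 9*(2*(9/7)²*(-13 + 9/7)) = 9*(2*(81/49)*(-82/7)) = 9*(-13284/343) = -119556/343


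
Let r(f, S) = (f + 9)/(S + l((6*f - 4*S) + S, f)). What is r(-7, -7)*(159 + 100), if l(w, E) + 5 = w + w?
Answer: -259/27 ≈ -9.5926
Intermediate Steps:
l(w, E) = -5 + 2*w (l(w, E) = -5 + (w + w) = -5 + 2*w)
r(f, S) = (9 + f)/(-5 - 5*S + 12*f) (r(f, S) = (f + 9)/(S + (-5 + 2*((6*f - 4*S) + S))) = (9 + f)/(S + (-5 + 2*((-4*S + 6*f) + S))) = (9 + f)/(S + (-5 + 2*(-3*S + 6*f))) = (9 + f)/(S + (-5 + (-6*S + 12*f))) = (9 + f)/(S + (-5 - 6*S + 12*f)) = (9 + f)/(-5 - 5*S + 12*f))
r(-7, -7)*(159 + 100) = ((9 - 7)/(-5 - 5*(-7) + 12*(-7)))*(159 + 100) = (2/(-5 + 35 - 84))*259 = (2/(-54))*259 = -1/54*2*259 = -1/27*259 = -259/27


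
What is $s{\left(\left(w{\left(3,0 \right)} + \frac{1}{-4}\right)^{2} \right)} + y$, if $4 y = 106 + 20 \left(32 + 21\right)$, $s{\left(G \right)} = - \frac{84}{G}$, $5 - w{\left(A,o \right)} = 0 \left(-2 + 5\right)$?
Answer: $\frac{207775}{722} \approx 287.78$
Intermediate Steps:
$w{\left(A,o \right)} = 5$ ($w{\left(A,o \right)} = 5 - 0 \left(-2 + 5\right) = 5 - 0 \cdot 3 = 5 - 0 = 5 + 0 = 5$)
$y = \frac{583}{2}$ ($y = \frac{106 + 20 \left(32 + 21\right)}{4} = \frac{106 + 20 \cdot 53}{4} = \frac{106 + 1060}{4} = \frac{1}{4} \cdot 1166 = \frac{583}{2} \approx 291.5$)
$s{\left(\left(w{\left(3,0 \right)} + \frac{1}{-4}\right)^{2} \right)} + y = - \frac{84}{\left(5 + \frac{1}{-4}\right)^{2}} + \frac{583}{2} = - \frac{84}{\left(5 - \frac{1}{4}\right)^{2}} + \frac{583}{2} = - \frac{84}{\left(\frac{19}{4}\right)^{2}} + \frac{583}{2} = - \frac{84}{\frac{361}{16}} + \frac{583}{2} = \left(-84\right) \frac{16}{361} + \frac{583}{2} = - \frac{1344}{361} + \frac{583}{2} = \frac{207775}{722}$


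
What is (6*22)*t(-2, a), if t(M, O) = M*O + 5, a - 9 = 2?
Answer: -2244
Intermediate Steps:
a = 11 (a = 9 + 2 = 11)
t(M, O) = 5 + M*O
(6*22)*t(-2, a) = (6*22)*(5 - 2*11) = 132*(5 - 22) = 132*(-17) = -2244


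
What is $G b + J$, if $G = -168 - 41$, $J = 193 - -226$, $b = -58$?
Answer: $12541$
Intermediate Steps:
$J = 419$ ($J = 193 + 226 = 419$)
$G = -209$ ($G = -168 - 41 = -209$)
$G b + J = \left(-209\right) \left(-58\right) + 419 = 12122 + 419 = 12541$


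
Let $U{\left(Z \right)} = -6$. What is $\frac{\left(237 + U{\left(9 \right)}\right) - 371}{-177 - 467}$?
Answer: $\frac{5}{23} \approx 0.21739$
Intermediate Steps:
$\frac{\left(237 + U{\left(9 \right)}\right) - 371}{-177 - 467} = \frac{\left(237 - 6\right) - 371}{-177 - 467} = \frac{231 - 371}{-644} = \left(-140\right) \left(- \frac{1}{644}\right) = \frac{5}{23}$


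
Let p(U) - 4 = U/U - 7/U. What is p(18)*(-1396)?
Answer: -57934/9 ≈ -6437.1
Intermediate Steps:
p(U) = 5 - 7/U (p(U) = 4 + (U/U - 7/U) = 4 + (1 - 7/U) = 5 - 7/U)
p(18)*(-1396) = (5 - 7/18)*(-1396) = (83/18)*(-1396) = -57934/9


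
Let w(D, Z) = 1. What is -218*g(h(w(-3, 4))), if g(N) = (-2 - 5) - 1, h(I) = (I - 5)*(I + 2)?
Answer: 1744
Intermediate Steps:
h(I) = (-5 + I)*(2 + I)
g(N) = -8 (g(N) = -7 - 1 = -8)
-218*g(h(w(-3, 4))) = -218*(-8) = 1744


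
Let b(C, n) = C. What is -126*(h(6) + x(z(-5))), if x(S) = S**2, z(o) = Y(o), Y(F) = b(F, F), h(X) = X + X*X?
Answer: -8442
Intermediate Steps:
h(X) = X + X**2
Y(F) = F
z(o) = o
-126*(h(6) + x(z(-5))) = -126*(6*(1 + 6) + (-5)**2) = -126*(6*7 + 25) = -126*(42 + 25) = -126*67 = -8442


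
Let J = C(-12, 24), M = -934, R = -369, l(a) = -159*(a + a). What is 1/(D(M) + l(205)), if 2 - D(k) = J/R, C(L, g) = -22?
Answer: -369/24054394 ≈ -1.5340e-5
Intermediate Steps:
l(a) = -318*a
J = -22
D(k) = 716/369 (D(k) = 2 - (-22)/(-369) = 2 - (-22)*(-1)/369 = 2 - 1*22/369 = 2 - 22/369 = 716/369)
1/(D(M) + l(205)) = 1/(716/369 - 318*205) = 1/(716/369 - 65190) = 1/(-24054394/369) = -369/24054394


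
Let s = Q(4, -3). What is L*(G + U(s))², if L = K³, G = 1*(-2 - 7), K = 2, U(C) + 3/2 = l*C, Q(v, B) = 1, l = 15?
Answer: 162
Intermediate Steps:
s = 1
U(C) = -3/2 + 15*C
G = -9 (G = 1*(-9) = -9)
L = 8 (L = 2³ = 8)
L*(G + U(s))² = 8*(-9 + (-3/2 + 15*1))² = 8*(-9 + (-3/2 + 15))² = 8*(-9 + 27/2)² = 8*(9/2)² = 8*(81/4) = 162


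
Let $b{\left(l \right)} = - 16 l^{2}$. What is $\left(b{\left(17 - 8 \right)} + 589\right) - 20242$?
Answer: $-20949$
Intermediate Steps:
$\left(b{\left(17 - 8 \right)} + 589\right) - 20242 = \left(- 16 \left(17 - 8\right)^{2} + 589\right) - 20242 = \left(- 16 \cdot 9^{2} + 589\right) - 20242 = \left(\left(-16\right) 81 + 589\right) - 20242 = \left(-1296 + 589\right) - 20242 = -707 - 20242 = -20949$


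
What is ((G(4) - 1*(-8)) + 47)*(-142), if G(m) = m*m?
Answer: -10082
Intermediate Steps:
G(m) = m²
((G(4) - 1*(-8)) + 47)*(-142) = ((4² - 1*(-8)) + 47)*(-142) = ((16 + 8) + 47)*(-142) = (24 + 47)*(-142) = 71*(-142) = -10082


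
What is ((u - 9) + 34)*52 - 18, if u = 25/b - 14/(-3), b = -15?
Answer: 1438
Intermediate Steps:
u = 3 (u = 25/(-15) - 14/(-3) = 25*(-1/15) - 14*(-⅓) = -5/3 + 14/3 = 3)
((u - 9) + 34)*52 - 18 = ((3 - 9) + 34)*52 - 18 = (-6 + 34)*52 - 18 = 28*52 - 18 = 1456 - 18 = 1438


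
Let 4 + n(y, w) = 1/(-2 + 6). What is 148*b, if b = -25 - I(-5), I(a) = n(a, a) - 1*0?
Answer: -3145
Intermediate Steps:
n(y, w) = -15/4 (n(y, w) = -4 + 1/(-2 + 6) = -4 + 1/4 = -4 + ¼ = -15/4)
I(a) = -15/4 (I(a) = -15/4 - 1*0 = -15/4 + 0 = -15/4)
b = -85/4 (b = -25 - 1*(-15/4) = -25 + 15/4 = -85/4 ≈ -21.250)
148*b = 148*(-85/4) = -3145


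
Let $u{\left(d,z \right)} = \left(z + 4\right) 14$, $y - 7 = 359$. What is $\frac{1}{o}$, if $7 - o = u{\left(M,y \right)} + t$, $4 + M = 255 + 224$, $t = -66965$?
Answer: $\frac{1}{61792} \approx 1.6183 \cdot 10^{-5}$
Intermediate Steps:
$M = 475$ ($M = -4 + \left(255 + 224\right) = -4 + 479 = 475$)
$y = 366$ ($y = 7 + 359 = 366$)
$u{\left(d,z \right)} = 56 + 14 z$ ($u{\left(d,z \right)} = \left(4 + z\right) 14 = 56 + 14 z$)
$o = 61792$ ($o = 7 - \left(\left(56 + 14 \cdot 366\right) - 66965\right) = 7 - \left(\left(56 + 5124\right) - 66965\right) = 7 - \left(5180 - 66965\right) = 7 - -61785 = 7 + 61785 = 61792$)
$\frac{1}{o} = \frac{1}{61792}$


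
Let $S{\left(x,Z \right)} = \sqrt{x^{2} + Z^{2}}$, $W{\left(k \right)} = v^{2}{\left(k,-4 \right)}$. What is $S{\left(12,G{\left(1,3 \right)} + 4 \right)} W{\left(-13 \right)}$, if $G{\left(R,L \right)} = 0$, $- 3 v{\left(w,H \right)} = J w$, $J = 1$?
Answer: $\frac{676 \sqrt{10}}{9} \approx 237.52$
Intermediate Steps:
$v{\left(w,H \right)} = - \frac{w}{3}$ ($v{\left(w,H \right)} = - \frac{1 w}{3} = - \frac{w}{3}$)
$W{\left(k \right)} = \frac{k^{2}}{9}$ ($W{\left(k \right)} = \left(- \frac{k}{3}\right)^{2} = \frac{k^{2}}{9}$)
$S{\left(x,Z \right)} = \sqrt{Z^{2} + x^{2}}$
$S{\left(12,G{\left(1,3 \right)} + 4 \right)} W{\left(-13 \right)} = \sqrt{\left(0 + 4\right)^{2} + 12^{2}} \frac{\left(-13\right)^{2}}{9} = \sqrt{4^{2} + 144} \cdot \frac{1}{9} \cdot 169 = \sqrt{16 + 144} \cdot \frac{169}{9} = \sqrt{160} \cdot \frac{169}{9} = 4 \sqrt{10} \cdot \frac{169}{9} = \frac{676 \sqrt{10}}{9}$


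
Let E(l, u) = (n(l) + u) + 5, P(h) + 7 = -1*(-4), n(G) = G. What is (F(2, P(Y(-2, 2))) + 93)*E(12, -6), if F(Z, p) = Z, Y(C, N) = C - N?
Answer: 1045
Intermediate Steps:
P(h) = -3 (P(h) = -7 - 1*(-4) = -7 + 4 = -3)
E(l, u) = 5 + l + u (E(l, u) = (l + u) + 5 = 5 + l + u)
(F(2, P(Y(-2, 2))) + 93)*E(12, -6) = (2 + 93)*(5 + 12 - 6) = 95*11 = 1045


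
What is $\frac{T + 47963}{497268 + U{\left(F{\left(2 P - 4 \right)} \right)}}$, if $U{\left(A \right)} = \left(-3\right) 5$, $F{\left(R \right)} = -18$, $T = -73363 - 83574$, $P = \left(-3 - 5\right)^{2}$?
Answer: $- \frac{108974}{497253} \approx -0.21915$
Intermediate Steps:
$P = 64$ ($P = \left(-8\right)^{2} = 64$)
$T = -156937$
$U{\left(A \right)} = -15$
$\frac{T + 47963}{497268 + U{\left(F{\left(2 P - 4 \right)} \right)}} = \frac{-156937 + 47963}{497268 - 15} = - \frac{108974}{497253}$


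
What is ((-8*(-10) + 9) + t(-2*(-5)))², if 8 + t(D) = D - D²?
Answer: 81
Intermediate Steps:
t(D) = -8 + D - D² (t(D) = -8 + (D - D²) = -8 + D - D²)
((-8*(-10) + 9) + t(-2*(-5)))² = ((-8*(-10) + 9) + (-8 - 2*(-5) - (-2*(-5))²))² = ((80 + 9) + (-8 + 10 - 1*10²))² = (89 + (-8 + 10 - 1*100))² = (89 + (-8 + 10 - 100))² = (89 - 98)² = (-9)² = 81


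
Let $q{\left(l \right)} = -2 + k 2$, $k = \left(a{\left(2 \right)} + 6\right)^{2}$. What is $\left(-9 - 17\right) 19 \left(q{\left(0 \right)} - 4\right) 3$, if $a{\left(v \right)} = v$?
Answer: $-180804$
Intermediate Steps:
$k = 64$ ($k = \left(2 + 6\right)^{2} = 8^{2} = 64$)
$q{\left(l \right)} = 126$ ($q{\left(l \right)} = -2 + 64 \cdot 2 = -2 + 128 = 126$)
$\left(-9 - 17\right) 19 \left(q{\left(0 \right)} - 4\right) 3 = \left(-9 - 17\right) 19 \left(126 - 4\right) 3 = \left(-9 - 17\right) 19 \cdot 122 \cdot 3 = \left(-26\right) 19 \cdot 366 = \left(-494\right) 366 = -180804$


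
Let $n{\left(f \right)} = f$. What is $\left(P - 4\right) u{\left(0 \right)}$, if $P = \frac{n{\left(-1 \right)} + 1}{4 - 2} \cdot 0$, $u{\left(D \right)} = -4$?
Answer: $16$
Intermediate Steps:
$P = 0$ ($P = \frac{-1 + 1}{4 - 2} \cdot 0 = \frac{0}{2} \cdot 0 = 0 \cdot \frac{1}{2} \cdot 0 = 0 \cdot 0 = 0$)
$\left(P - 4\right) u{\left(0 \right)} = \left(0 - 4\right) \left(-4\right) = \left(-4\right) \left(-4\right) = 16$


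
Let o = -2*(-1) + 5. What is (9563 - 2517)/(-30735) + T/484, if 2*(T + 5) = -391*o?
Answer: -91249573/29751480 ≈ -3.0671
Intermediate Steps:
o = 7 (o = 2 + 5 = 7)
T = -2747/2 (T = -5 + (-391*7)/2 = -5 + (½)*(-2737) = -5 - 2737/2 = -2747/2 ≈ -1373.5)
(9563 - 2517)/(-30735) + T/484 = (9563 - 2517)/(-30735) - 2747/2/484 = 7046*(-1/30735) - 2747/2*1/484 = -7046/30735 - 2747/968 = -91249573/29751480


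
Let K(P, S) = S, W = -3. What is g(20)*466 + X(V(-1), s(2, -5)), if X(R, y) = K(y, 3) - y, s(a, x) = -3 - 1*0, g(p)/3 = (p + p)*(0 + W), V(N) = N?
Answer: -167754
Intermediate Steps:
g(p) = -18*p (g(p) = 3*((p + p)*(0 - 3)) = 3*((2*p)*(-3)) = 3*(-6*p) = -18*p)
s(a, x) = -3 (s(a, x) = -3 + 0 = -3)
X(R, y) = 3 - y
g(20)*466 + X(V(-1), s(2, -5)) = -18*20*466 + (3 - 1*(-3)) = -360*466 + (3 + 3) = -167760 + 6 = -167754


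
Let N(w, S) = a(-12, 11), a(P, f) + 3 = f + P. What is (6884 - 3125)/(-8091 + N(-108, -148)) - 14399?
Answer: -116563664/8095 ≈ -14399.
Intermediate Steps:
a(P, f) = -3 + P + f (a(P, f) = -3 + (f + P) = -3 + (P + f) = -3 + P + f)
N(w, S) = -4 (N(w, S) = -3 - 12 + 11 = -4)
(6884 - 3125)/(-8091 + N(-108, -148)) - 14399 = (6884 - 3125)/(-8091 - 4) - 14399 = 3759/(-8095) - 14399 = 3759*(-1/8095) - 14399 = -3759/8095 - 14399 = -116563664/8095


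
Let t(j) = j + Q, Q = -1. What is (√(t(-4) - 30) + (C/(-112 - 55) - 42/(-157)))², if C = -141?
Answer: -23210477834/687435961 + 58302*I*√35/26219 ≈ -33.764 + 13.155*I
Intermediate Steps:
t(j) = -1 + j (t(j) = j - 1 = -1 + j)
(√(t(-4) - 30) + (C/(-112 - 55) - 42/(-157)))² = (√((-1 - 4) - 30) + (-141/(-112 - 55) - 42/(-157)))² = (√(-5 - 30) + (-141/(-167) - 42*(-1/157)))² = (√(-35) + (-141*(-1/167) + 42/157))² = (I*√35 + (141/167 + 42/157))² = (I*√35 + 29151/26219)² = (29151/26219 + I*√35)²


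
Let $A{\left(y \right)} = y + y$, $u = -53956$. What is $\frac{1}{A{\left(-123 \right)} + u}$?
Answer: $- \frac{1}{54202} \approx -1.845 \cdot 10^{-5}$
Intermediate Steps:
$A{\left(y \right)} = 2 y$
$\frac{1}{A{\left(-123 \right)} + u} = \frac{1}{2 \left(-123\right) - 53956} = \frac{1}{-246 - 53956} = \frac{1}{-54202} = - \frac{1}{54202}$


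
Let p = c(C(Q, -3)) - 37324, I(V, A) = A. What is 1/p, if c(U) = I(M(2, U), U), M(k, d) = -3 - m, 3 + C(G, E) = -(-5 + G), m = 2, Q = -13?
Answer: -1/37309 ≈ -2.6803e-5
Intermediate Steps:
C(G, E) = 2 - G (C(G, E) = -3 - (-5 + G) = -3 + (5 - G) = 2 - G)
M(k, d) = -5 (M(k, d) = -3 - 1*2 = -3 - 2 = -5)
c(U) = U
p = -37309 (p = (2 - 1*(-13)) - 37324 = (2 + 13) - 37324 = 15 - 37324 = -37309)
1/p = 1/(-37309) = -1/37309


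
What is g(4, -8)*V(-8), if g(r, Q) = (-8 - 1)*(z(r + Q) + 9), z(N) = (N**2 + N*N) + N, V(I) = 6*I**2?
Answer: -127872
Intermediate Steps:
z(N) = N + 2*N**2 (z(N) = (N**2 + N**2) + N = 2*N**2 + N = N + 2*N**2)
g(r, Q) = -81 - 9*(Q + r)*(1 + 2*Q + 2*r) (g(r, Q) = (-8 - 1)*((r + Q)*(1 + 2*(r + Q)) + 9) = -9*((Q + r)*(1 + 2*(Q + r)) + 9) = -9*((Q + r)*(1 + (2*Q + 2*r)) + 9) = -9*((Q + r)*(1 + 2*Q + 2*r) + 9) = -9*(9 + (Q + r)*(1 + 2*Q + 2*r)) = -81 - 9*(Q + r)*(1 + 2*Q + 2*r))
g(4, -8)*V(-8) = (-81 - 9*(-8 + 4)*(1 + 2*(-8) + 2*4))*(6*(-8)**2) = (-81 - 9*(-4)*(1 - 16 + 8))*(6*64) = (-81 - 9*(-4)*(-7))*384 = (-81 - 252)*384 = -333*384 = -127872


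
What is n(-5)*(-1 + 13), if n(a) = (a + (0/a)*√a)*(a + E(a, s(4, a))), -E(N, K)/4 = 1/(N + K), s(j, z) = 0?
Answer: 252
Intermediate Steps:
E(N, K) = -4/(K + N) (E(N, K) = -4/(N + K) = -4/(K + N))
n(a) = a*(a - 4/a) (n(a) = (a + (0/a)*√a)*(a - 4/(0 + a)) = (a + 0*√a)*(a - 4/a) = (a + 0)*(a - 4/a) = a*(a - 4/a))
n(-5)*(-1 + 13) = (-4 + (-5)²)*(-1 + 13) = (-4 + 25)*12 = 21*12 = 252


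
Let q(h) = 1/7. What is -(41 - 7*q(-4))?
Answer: -40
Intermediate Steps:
q(h) = ⅐
-(41 - 7*q(-4)) = -(41 - 7*⅐) = -(41 - 1) = -1*40 = -40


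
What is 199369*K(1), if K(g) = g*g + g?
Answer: 398738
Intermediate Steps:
K(g) = g + g² (K(g) = g² + g = g + g²)
199369*K(1) = 199369*(1*(1 + 1)) = 199369*(1*2) = 199369*2 = 398738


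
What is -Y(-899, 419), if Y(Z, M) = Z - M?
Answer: 1318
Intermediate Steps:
-Y(-899, 419) = -(-899 - 1*419) = -(-899 - 419) = -1*(-1318) = 1318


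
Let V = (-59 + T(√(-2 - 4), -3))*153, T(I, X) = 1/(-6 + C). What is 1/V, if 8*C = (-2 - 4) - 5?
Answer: -59/533817 ≈ -0.00011052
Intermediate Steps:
C = -11/8 (C = ((-2 - 4) - 5)/8 = (-6 - 5)/8 = (⅛)*(-11) = -11/8 ≈ -1.3750)
T(I, X) = -8/59 (T(I, X) = 1/(-6 - 11/8) = 1/(-59/8) = -8/59)
V = -533817/59 (V = (-59 - 8/59)*153 = -3489/59*153 = -533817/59 ≈ -9047.8)
1/V = 1/(-533817/59) = -59/533817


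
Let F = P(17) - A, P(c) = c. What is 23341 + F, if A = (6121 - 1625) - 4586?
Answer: 23448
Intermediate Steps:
A = -90 (A = 4496 - 4586 = -90)
F = 107 (F = 17 - 1*(-90) = 17 + 90 = 107)
23341 + F = 23341 + 107 = 23448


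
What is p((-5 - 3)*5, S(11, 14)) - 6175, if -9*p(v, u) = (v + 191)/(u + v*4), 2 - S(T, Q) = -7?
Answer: -55574/9 ≈ -6174.9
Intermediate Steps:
S(T, Q) = 9 (S(T, Q) = 2 - 1*(-7) = 2 + 7 = 9)
p(v, u) = -(191 + v)/(9*(u + 4*v)) (p(v, u) = -(v + 191)/(9*(u + v*4)) = -(191 + v)/(9*(u + 4*v)))
p((-5 - 3)*5, S(11, 14)) - 6175 = (-191 - (-5 - 3)*5)/(9*(9 + 4*((-5 - 3)*5))) - 6175 = (-191 - (-8)*5)/(9*(9 + 4*(-8*5))) - 6175 = (-191 - 1*(-40))/(9*(9 + 4*(-40))) - 6175 = (-191 + 40)/(9*(9 - 160)) - 6175 = (⅑)*(-151)/(-151) - 6175 = (⅑)*(-1/151)*(-151) - 6175 = ⅑ - 6175 = -55574/9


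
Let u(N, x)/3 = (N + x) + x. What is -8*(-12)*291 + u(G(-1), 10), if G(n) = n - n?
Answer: 27996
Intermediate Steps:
G(n) = 0
u(N, x) = 3*N + 6*x (u(N, x) = 3*((N + x) + x) = 3*(N + 2*x) = 3*N + 6*x)
-8*(-12)*291 + u(G(-1), 10) = -8*(-12)*291 + (3*0 + 6*10) = 96*291 + (0 + 60) = 27936 + 60 = 27996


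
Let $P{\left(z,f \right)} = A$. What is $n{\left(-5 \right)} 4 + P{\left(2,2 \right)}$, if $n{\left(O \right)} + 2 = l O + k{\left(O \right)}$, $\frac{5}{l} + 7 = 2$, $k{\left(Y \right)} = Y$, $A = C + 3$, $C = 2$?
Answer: $-3$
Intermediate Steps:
$A = 5$ ($A = 2 + 3 = 5$)
$P{\left(z,f \right)} = 5$
$l = -1$ ($l = \frac{5}{-7 + 2} = \frac{5}{-5} = 5 \left(- \frac{1}{5}\right) = -1$)
$n{\left(O \right)} = -2$ ($n{\left(O \right)} = -2 + \left(- O + O\right) = -2 + 0 = -2$)
$n{\left(-5 \right)} 4 + P{\left(2,2 \right)} = \left(-2\right) 4 + 5 = -8 + 5 = -3$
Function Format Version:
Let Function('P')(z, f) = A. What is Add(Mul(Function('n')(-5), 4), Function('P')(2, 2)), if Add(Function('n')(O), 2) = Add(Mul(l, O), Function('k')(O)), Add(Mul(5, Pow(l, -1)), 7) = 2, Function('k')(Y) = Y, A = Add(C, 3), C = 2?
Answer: -3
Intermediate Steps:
A = 5 (A = Add(2, 3) = 5)
Function('P')(z, f) = 5
l = -1 (l = Mul(5, Pow(Add(-7, 2), -1)) = Mul(5, Pow(-5, -1)) = Mul(5, Rational(-1, 5)) = -1)
Function('n')(O) = -2 (Function('n')(O) = Add(-2, Add(Mul(-1, O), O)) = Add(-2, 0) = -2)
Add(Mul(Function('n')(-5), 4), Function('P')(2, 2)) = Add(Mul(-2, 4), 5) = Add(-8, 5) = -3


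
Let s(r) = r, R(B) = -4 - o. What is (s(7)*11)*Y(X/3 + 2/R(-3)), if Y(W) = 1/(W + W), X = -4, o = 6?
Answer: -1155/46 ≈ -25.109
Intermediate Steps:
R(B) = -10 (R(B) = -4 - 1*6 = -4 - 6 = -10)
Y(W) = 1/(2*W)
(s(7)*11)*Y(X/3 + 2/R(-3)) = (7*11)*(1/(2*(-4/3 + 2/(-10)))) = 77*(1/(2*(-4*1/3 + 2*(-1/10)))) = 77*(1/(2*(-4/3 - 1/5))) = 77*(1/(2*(-23/15))) = 77*((1/2)*(-15/23)) = 77*(-15/46) = -1155/46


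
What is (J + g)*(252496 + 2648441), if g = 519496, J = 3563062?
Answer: 11843243556846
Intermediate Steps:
(J + g)*(252496 + 2648441) = (3563062 + 519496)*(252496 + 2648441) = 4082558*2900937 = 11843243556846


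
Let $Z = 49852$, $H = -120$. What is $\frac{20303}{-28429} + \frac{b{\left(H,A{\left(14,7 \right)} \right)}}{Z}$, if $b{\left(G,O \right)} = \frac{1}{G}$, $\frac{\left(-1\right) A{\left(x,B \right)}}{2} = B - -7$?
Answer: $- \frac{121457447149}{170069100960} \approx -0.71417$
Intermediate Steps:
$A{\left(x,B \right)} = -14 - 2 B$ ($A{\left(x,B \right)} = - 2 \left(B - -7\right) = - 2 \left(B + 7\right) = - 2 \left(7 + B\right) = -14 - 2 B$)
$\frac{20303}{-28429} + \frac{b{\left(H,A{\left(14,7 \right)} \right)}}{Z} = \frac{20303}{-28429} + \frac{1}{\left(-120\right) 49852} = 20303 \left(- \frac{1}{28429}\right) - \frac{1}{5982240} = - \frac{20303}{28429} - \frac{1}{5982240} = - \frac{121457447149}{170069100960}$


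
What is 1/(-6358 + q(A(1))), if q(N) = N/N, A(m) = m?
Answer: -1/6357 ≈ -0.00015731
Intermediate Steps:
q(N) = 1
1/(-6358 + q(A(1))) = 1/(-6358 + 1) = 1/(-6357) = -1/6357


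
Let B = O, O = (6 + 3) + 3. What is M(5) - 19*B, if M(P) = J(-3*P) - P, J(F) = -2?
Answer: -235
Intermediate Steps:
M(P) = -2 - P
O = 12 (O = 9 + 3 = 12)
B = 12
M(5) - 19*B = (-2 - 1*5) - 19*12 = (-2 - 5) - 228 = -7 - 228 = -235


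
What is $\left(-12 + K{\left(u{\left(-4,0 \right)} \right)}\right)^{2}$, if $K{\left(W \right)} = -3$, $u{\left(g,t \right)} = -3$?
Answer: $225$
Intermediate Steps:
$\left(-12 + K{\left(u{\left(-4,0 \right)} \right)}\right)^{2} = \left(-12 - 3\right)^{2} = \left(-15\right)^{2} = 225$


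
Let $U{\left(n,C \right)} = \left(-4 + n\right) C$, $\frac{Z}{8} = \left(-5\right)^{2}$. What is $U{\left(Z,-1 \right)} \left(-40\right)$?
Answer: $7840$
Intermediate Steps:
$Z = 200$ ($Z = 8 \left(-5\right)^{2} = 8 \cdot 25 = 200$)
$U{\left(n,C \right)} = C \left(-4 + n\right)$
$U{\left(Z,-1 \right)} \left(-40\right) = - (-4 + 200) \left(-40\right) = \left(-1\right) 196 \left(-40\right) = \left(-196\right) \left(-40\right) = 7840$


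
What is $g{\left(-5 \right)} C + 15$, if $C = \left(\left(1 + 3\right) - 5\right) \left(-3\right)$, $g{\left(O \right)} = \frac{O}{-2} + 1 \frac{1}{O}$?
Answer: $\frac{219}{10} \approx 21.9$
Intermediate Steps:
$g{\left(O \right)} = \frac{1}{O} - \frac{O}{2}$ ($g{\left(O \right)} = O \left(- \frac{1}{2}\right) + \frac{1}{O} = - \frac{O}{2} + \frac{1}{O} = \frac{1}{O} - \frac{O}{2}$)
$C = 3$ ($C = \left(4 - 5\right) \left(-3\right) = \left(-1\right) \left(-3\right) = 3$)
$g{\left(-5 \right)} C + 15 = \left(\frac{1}{-5} - - \frac{5}{2}\right) 3 + 15 = \left(- \frac{1}{5} + \frac{5}{2}\right) 3 + 15 = \frac{23}{10} \cdot 3 + 15 = \frac{69}{10} + 15 = \frac{219}{10}$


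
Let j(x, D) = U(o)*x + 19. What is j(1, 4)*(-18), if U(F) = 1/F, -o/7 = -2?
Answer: -2403/7 ≈ -343.29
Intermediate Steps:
o = 14 (o = -7*(-2) = 14)
j(x, D) = 19 + x/14 (j(x, D) = x/14 + 19 = 19 + x/14)
j(1, 4)*(-18) = (19 + (1/14)*1)*(-18) = (19 + 1/14)*(-18) = (267/14)*(-18) = -2403/7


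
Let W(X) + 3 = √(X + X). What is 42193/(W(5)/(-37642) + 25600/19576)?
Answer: 468162044394679241662/14511030984872991 + 9510011337406954*√10/14511030984872991 ≈ 32265.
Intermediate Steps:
W(X) = -3 + √2*√X (W(X) = -3 + √(X + X) = -3 + √(2*X) = -3 + √2*√X)
42193/(W(5)/(-37642) + 25600/19576) = 42193/((-3 + √2*√5)/(-37642) + 25600/19576) = 42193/((-3 + √10)*(-1/37642) + 25600*(1/19576)) = 42193/((3/37642 - √10/37642) + 3200/2447) = 42193/(120461741/92109974 - √10/37642)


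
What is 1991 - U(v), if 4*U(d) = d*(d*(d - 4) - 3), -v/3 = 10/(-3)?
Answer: 3697/2 ≈ 1848.5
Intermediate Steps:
v = 10 (v = -30/(-3) = -30*(-1)/3 = -3*(-10/3) = 10)
U(d) = d*(-3 + d*(-4 + d))/4 (U(d) = (d*(d*(d - 4) - 3))/4 = (d*(d*(-4 + d) - 3))/4 = (d*(-3 + d*(-4 + d)))/4 = d*(-3 + d*(-4 + d))/4)
1991 - U(v) = 1991 - 10*(-3 + 10**2 - 4*10)/4 = 1991 - 10*(-3 + 100 - 40)/4 = 1991 - 10*57/4 = 1991 - 1*285/2 = 1991 - 285/2 = 3697/2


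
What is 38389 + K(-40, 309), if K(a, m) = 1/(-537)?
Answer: 20614892/537 ≈ 38389.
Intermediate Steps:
K(a, m) = -1/537
38389 + K(-40, 309) = 38389 - 1/537 = 20614892/537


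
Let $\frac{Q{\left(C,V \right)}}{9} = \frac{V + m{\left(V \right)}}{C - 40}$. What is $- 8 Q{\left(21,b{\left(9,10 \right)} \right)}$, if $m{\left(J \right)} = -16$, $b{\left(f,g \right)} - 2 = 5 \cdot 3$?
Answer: $\frac{72}{19} \approx 3.7895$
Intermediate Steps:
$b{\left(f,g \right)} = 17$ ($b{\left(f,g \right)} = 2 + 5 \cdot 3 = 2 + 15 = 17$)
$Q{\left(C,V \right)} = \frac{9 \left(-16 + V\right)}{-40 + C}$ ($Q{\left(C,V \right)} = 9 \frac{V - 16}{C - 40} = 9 \frac{-16 + V}{-40 + C} = \frac{9 \left(-16 + V\right)}{-40 + C}$)
$- 8 Q{\left(21,b{\left(9,10 \right)} \right)} = - 8 \frac{9 \left(-16 + 17\right)}{-40 + 21} = - 8 \cdot 9 \frac{1}{-19} \cdot 1 = - 8 \cdot 9 \left(- \frac{1}{19}\right) 1 = \left(-8\right) \left(- \frac{9}{19}\right) = \frac{72}{19}$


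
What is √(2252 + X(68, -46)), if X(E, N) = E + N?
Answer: √2274 ≈ 47.686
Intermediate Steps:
√(2252 + X(68, -46)) = √(2252 + (68 - 46)) = √(2252 + 22) = √2274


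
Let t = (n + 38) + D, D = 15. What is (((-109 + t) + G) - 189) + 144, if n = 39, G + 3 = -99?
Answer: -164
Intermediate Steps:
G = -102 (G = -3 - 99 = -102)
t = 92 (t = (39 + 38) + 15 = 77 + 15 = 92)
(((-109 + t) + G) - 189) + 144 = (((-109 + 92) - 102) - 189) + 144 = ((-17 - 102) - 189) + 144 = (-119 - 189) + 144 = -308 + 144 = -164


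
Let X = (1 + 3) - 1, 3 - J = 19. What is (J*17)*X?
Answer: -816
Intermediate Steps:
J = -16 (J = 3 - 1*19 = 3 - 19 = -16)
X = 3 (X = 4 - 1 = 3)
(J*17)*X = -16*17*3 = -272*3 = -816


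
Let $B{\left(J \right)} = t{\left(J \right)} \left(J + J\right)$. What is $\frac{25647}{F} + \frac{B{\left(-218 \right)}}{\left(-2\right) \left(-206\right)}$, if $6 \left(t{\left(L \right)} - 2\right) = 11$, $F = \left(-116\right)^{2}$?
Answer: $- \frac{8942173}{4157904} \approx -2.1506$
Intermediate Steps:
$F = 13456$
$t{\left(L \right)} = \frac{23}{6}$ ($t{\left(L \right)} = 2 + \frac{1}{6} \cdot 11 = 2 + \frac{11}{6} = \frac{23}{6}$)
$B{\left(J \right)} = \frac{23 J}{3}$ ($B{\left(J \right)} = \frac{23 \left(J + J\right)}{6} = \frac{23 \cdot 2 J}{6} = \frac{23 J}{3}$)
$\frac{25647}{F} + \frac{B{\left(-218 \right)}}{\left(-2\right) \left(-206\right)} = \frac{25647}{13456} + \frac{\frac{23}{3} \left(-218\right)}{\left(-2\right) \left(-206\right)} = 25647 \cdot \frac{1}{13456} - \frac{5014}{3 \cdot 412} = \frac{25647}{13456} - \frac{2507}{618} = - \frac{8942173}{4157904}$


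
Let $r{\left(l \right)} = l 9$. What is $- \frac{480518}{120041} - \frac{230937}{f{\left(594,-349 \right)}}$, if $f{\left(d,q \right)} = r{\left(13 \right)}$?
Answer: $- \frac{9259376341}{4681599} \approx -1977.8$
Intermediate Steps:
$r{\left(l \right)} = 9 l$
$f{\left(d,q \right)} = 117$ ($f{\left(d,q \right)} = 9 \cdot 13 = 117$)
$- \frac{480518}{120041} - \frac{230937}{f{\left(594,-349 \right)}} = - \frac{480518}{120041} - \frac{230937}{117} = \left(-480518\right) \frac{1}{120041} - \frac{76979}{39} = - \frac{480518}{120041} - \frac{76979}{39} = - \frac{9259376341}{4681599}$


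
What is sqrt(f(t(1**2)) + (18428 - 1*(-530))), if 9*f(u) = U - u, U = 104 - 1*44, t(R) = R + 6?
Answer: 5*sqrt(6827)/3 ≈ 137.71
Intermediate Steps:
t(R) = 6 + R
U = 60 (U = 104 - 44 = 60)
f(u) = 20/3 - u/9 (f(u) = (60 - u)/9 = 20/3 - u/9)
sqrt(f(t(1**2)) + (18428 - 1*(-530))) = sqrt((20/3 - (6 + 1**2)/9) + (18428 - 1*(-530))) = sqrt((20/3 - (6 + 1)/9) + (18428 + 530)) = sqrt((20/3 - 1/9*7) + 18958) = sqrt((20/3 - 7/9) + 18958) = sqrt(53/9 + 18958) = sqrt(170675/9) = 5*sqrt(6827)/3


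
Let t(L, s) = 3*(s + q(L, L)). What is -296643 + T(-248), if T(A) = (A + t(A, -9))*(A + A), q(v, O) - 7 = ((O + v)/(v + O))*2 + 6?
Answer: -182563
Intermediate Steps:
q(v, O) = 15 (q(v, O) = 7 + (((O + v)/(v + O))*2 + 6) = 7 + (((O + v)/(O + v))*2 + 6) = 7 + (1*2 + 6) = 7 + (2 + 6) = 7 + 8 = 15)
t(L, s) = 45 + 3*s (t(L, s) = 3*(s + 15) = 3*(15 + s) = 45 + 3*s)
T(A) = 2*A*(18 + A) (T(A) = (A + (45 + 3*(-9)))*(A + A) = (A + (45 - 27))*(2*A) = (A + 18)*(2*A) = (18 + A)*(2*A) = 2*A*(18 + A))
-296643 + T(-248) = -296643 + 2*(-248)*(18 - 248) = -296643 + 2*(-248)*(-230) = -296643 + 114080 = -182563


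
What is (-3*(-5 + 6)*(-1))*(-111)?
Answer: -333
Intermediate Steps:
(-3*(-5 + 6)*(-1))*(-111) = (-3*1*(-1))*(-111) = -3*(-1)*(-111) = 3*(-111) = -333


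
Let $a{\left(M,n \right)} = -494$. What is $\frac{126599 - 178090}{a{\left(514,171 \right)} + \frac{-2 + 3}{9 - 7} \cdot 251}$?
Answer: $\frac{9362}{67} \approx 139.73$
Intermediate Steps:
$\frac{126599 - 178090}{a{\left(514,171 \right)} + \frac{-2 + 3}{9 - 7} \cdot 251} = \frac{126599 - 178090}{-494 + \frac{-2 + 3}{9 - 7} \cdot 251} = - \frac{51491}{-494 + \frac{1}{2} \cdot 1 \cdot 251} = - \frac{51491}{-494 + \frac{1}{2} \cdot 251} = - \frac{51491}{-494 + \frac{251}{2}} = - \frac{51491}{- \frac{737}{2}} = \left(-51491\right) \left(- \frac{2}{737}\right) = \frac{9362}{67}$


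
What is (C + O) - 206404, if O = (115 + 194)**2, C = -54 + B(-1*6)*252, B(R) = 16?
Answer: -106945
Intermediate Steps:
C = 3978 (C = -54 + 16*252 = -54 + 4032 = 3978)
O = 95481 (O = 309**2 = 95481)
(C + O) - 206404 = (3978 + 95481) - 206404 = 99459 - 206404 = -106945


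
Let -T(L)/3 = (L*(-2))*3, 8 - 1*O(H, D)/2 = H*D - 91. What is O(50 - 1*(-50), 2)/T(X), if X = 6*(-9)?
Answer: 101/486 ≈ 0.20782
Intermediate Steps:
X = -54
O(H, D) = 198 - 2*D*H (O(H, D) = 16 - 2*(H*D - 91) = 16 - 2*(D*H - 91) = 16 - 2*(-91 + D*H) = 16 + (182 - 2*D*H) = 198 - 2*D*H)
T(L) = 18*L (T(L) = -3*L*(-2)*3 = -3*(-2*L)*3 = -(-18)*L = 18*L)
O(50 - 1*(-50), 2)/T(X) = (198 - 2*2*(50 - 1*(-50)))/((18*(-54))) = (198 - 2*2*(50 + 50))/(-972) = (198 - 2*2*100)*(-1/972) = (198 - 400)*(-1/972) = -202*(-1/972) = 101/486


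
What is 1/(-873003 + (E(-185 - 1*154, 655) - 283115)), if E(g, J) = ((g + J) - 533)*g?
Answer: -1/1082555 ≈ -9.2374e-7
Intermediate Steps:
E(g, J) = g*(-533 + J + g) (E(g, J) = ((J + g) - 533)*g = (-533 + J + g)*g = g*(-533 + J + g))
1/(-873003 + (E(-185 - 1*154, 655) - 283115)) = 1/(-873003 + ((-185 - 1*154)*(-533 + 655 + (-185 - 1*154)) - 283115)) = 1/(-873003 + ((-185 - 154)*(-533 + 655 + (-185 - 154)) - 283115)) = 1/(-873003 + (-339*(-533 + 655 - 339) - 283115)) = 1/(-873003 + (-339*(-217) - 283115)) = 1/(-873003 + (73563 - 283115)) = 1/(-873003 - 209552) = 1/(-1082555) = -1/1082555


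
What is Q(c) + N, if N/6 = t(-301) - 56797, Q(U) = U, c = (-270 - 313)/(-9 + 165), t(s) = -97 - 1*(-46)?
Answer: -53210311/156 ≈ -3.4109e+5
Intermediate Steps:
t(s) = -51 (t(s) = -97 + 46 = -51)
c = -583/156 ≈ -3.7372
N = -341088 (N = 6*(-51 - 56797) = 6*(-56848) = -341088)
Q(c) + N = -583/156 - 341088 = -53210311/156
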